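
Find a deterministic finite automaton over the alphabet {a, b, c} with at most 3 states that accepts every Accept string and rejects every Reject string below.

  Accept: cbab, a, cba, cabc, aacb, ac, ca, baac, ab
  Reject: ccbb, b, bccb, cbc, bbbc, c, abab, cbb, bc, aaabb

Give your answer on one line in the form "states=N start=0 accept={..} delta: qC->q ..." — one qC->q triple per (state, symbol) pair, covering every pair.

State merging on the prefix tree: take the shortest (then alphabetical) example prefix whose next move is undefined and point that move at state 0, else 1, else 2, ...; a target is out if some Accept/Reject pair would then sit in one state with the same input left (inseparable). If every existing state is out, open a new one.
a: 0a undefined. 0a->0: no, ac/c meet in 0 with "c" left. Open state 1: 0a->1.
b: 0b undefined. 0b->0: ok.
c: 0c undefined. 0c->0: ok.
aa: 1a undefined. 1a->0: no, aacb/ccbb meet in 0. 1a->1: ok.
ab: 1b undefined. 1b->0: no, cbab/ccbb meet in 0. 1b->1: no, cbab/abab meet in 1. Open state 2: 1b->2.
ac: 1c undefined. 1c->0: no, aacb/ccbb meet in 0. 1c->1: ok.
aba: 2a undefined. 2a->0: ok.
cabc: 2c undefined. 2c->0: no, cabc/ccbb meet in 0. 2c->1: ok.
aaabb: 2b undefined. 2b->0: ok.
All examples now run through 3 states with every (state, symbol) defined. Accept strings end in {1,2}, Reject strings end in {0}; accept={1,2}.

states=3 start=0 accept={1,2} delta: 0a->1 0b->0 0c->0 1a->1 1b->2 1c->1 2a->0 2b->0 2c->1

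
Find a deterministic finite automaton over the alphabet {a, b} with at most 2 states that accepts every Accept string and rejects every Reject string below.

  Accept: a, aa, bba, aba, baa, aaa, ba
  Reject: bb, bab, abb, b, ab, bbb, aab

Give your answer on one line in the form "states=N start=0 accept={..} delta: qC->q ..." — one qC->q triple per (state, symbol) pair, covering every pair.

Fold the examples into a partial DFA from state 0: repeatedly fix the first undefined (state, symbol) met by the shortest-then-alphabetical prefix, trying targets in increasing order and rejecting any under which an Accept and a Reject string meet in one state with the same remainder; add a state when all current targets are rejected. Accepting states are where Accept strings end.
a: 0a undefined. 0a->0: ok.
b: 0b undefined. 0b->0: no, a/bb meet in 0. Open state 1: 0b->1.
ba: 1a undefined. 1a->0: ok.
bb: 1b undefined. 1b->0: no, a/bb meet in 0. 1b->1: ok.
All examples now run through 2 states with every (state, symbol) defined. Accept strings end in {0}, Reject strings end in {1}; accept={0}.

states=2 start=0 accept={0} delta: 0a->0 0b->1 1a->0 1b->1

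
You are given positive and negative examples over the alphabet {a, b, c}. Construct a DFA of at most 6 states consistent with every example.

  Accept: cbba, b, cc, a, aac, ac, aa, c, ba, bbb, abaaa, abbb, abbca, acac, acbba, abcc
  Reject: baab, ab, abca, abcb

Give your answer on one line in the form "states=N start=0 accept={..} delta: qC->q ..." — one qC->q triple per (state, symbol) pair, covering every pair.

states=4 start=0 accept={0,1} delta: 0a->1 0b->0 0c->0 1a->1 1b->2 1c->0 2a->0 2b->0 2c->3 3a->2 3b->2 3c->0

Grow the machine one transition at a time. Run the examples from 0; the earliest place one falls off (shortest prefix, ties alphabetical) gets sent to the lowest-numbered state that keeps every Accept/Reject pair distinguishable — a pair clashes when both reach the same state with identical unread suffix — and to a fresh state only if none does.
a: 0a undefined. 0a->0: no, b/ab meet in 0 with "b" left. Open state 1: 0a->1.
b: 0b undefined. 0b->0: ok.
c: 0c undefined. 0c->0: ok.
aa: 1a undefined. 1a->0: no, b/baab meet in 0. 1a->1: ok.
ab: 1b undefined. 1b->0: no, cbba/abca meet in 1. 1b->1: no, cbba/baab meet in 1. Open state 2: 1b->2.
ac: 1c undefined. 1c->0: ok.
aba: 2a undefined. 2a->0: ok.
abb: 2b undefined. 2b->0: ok.
abc: 2c undefined. 2c->0: no, cbba/abca meet in 1. 2c->1: no, cbba/abca meet in 1. 2c->2: no, b/abca meet in 0. Open state 3: 2c->3.
abca: 3a undefined. 3a->0: no, b/abca meet in 0. 3a->1: no, cbba/abca meet in 1. 3a->2: ok.
abcb: 3b undefined. 3b->0: no, b/abcb meet in 0. 3b->1: no, cbba/abcb meet in 1. 3b->2: ok.
abcc: 3c undefined. 3c->0: ok.
All examples now run through 4 states with every (state, symbol) defined. Accept strings end in {0,1}, Reject strings end in {2}; accept={0,1}.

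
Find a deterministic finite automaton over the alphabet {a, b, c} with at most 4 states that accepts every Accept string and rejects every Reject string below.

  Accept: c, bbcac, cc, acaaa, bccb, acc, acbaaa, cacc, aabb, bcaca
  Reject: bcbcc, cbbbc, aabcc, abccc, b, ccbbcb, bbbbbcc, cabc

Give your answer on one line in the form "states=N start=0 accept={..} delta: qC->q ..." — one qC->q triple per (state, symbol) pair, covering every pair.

states=3 start=0 accept={0} delta: 0a->0 0b->1 0c->0 1a->0 1b->0 1c->2 2a->0 2b->1 2c->1

Grow the machine one transition at a time. Run the examples from 0; the earliest place one falls off (shortest prefix, ties alphabetical) gets sent to the lowest-numbered state that keeps every Accept/Reject pair distinguishable — a pair clashes when both reach the same state with identical unread suffix — and to a fresh state only if none does.
a: 0a undefined. 0a->0: ok.
b: 0b undefined. 0b->0: no, cc/aabcc meet in 0 with "cc" left. Open state 1: 0b->1.
c: 0c undefined. 0c->0: ok.
bb: 1b undefined. 1b->0: ok.
bc: 1c undefined. 1c->0: no, c/bcbcc meet in 0. 1c->1: no, c/bcbcc meet in 0. Open state 2: 1c->2.
bca: 2a undefined. 2a->0: ok.
bcb: 2b undefined. 2b->0: no, c/bcbcc meet in 0. 2b->1: ok.
bcc: 2c undefined. 2c->0: no, c/bcbcc meet in 0. 2c->1: ok.
acba: 1a undefined. 1a->0: ok.
All examples now run through 3 states with every (state, symbol) defined. Accept strings end in {0}, Reject strings end in {1,2}; accept={0}.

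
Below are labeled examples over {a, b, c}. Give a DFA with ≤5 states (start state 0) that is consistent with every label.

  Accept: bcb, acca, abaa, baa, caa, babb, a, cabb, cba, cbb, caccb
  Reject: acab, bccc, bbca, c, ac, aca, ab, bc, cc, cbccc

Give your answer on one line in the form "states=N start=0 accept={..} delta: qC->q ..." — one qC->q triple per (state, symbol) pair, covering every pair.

Grow the machine one transition at a time. Run the examples from 0; the earliest place one falls off (shortest prefix, ties alphabetical) gets sent to the lowest-numbered state that keeps every Accept/Reject pair distinguishable — a pair clashes when both reach the same state with identical unread suffix — and to a fresh state only if none does.
a: 0a undefined. 0a->0: ok.
b: 0b undefined. 0b->0: no, abaa/ab meet in 0. Open state 1: 0b->1.
c: 0c undefined. 0c->0: no, acca/c meet in 0. 0c->1: ok.
ba: 1a undefined. 1a->0: no, abaa/aca meet in 0. 1a->1: no, abaa/c meet in 1. Open state 2: 1a->2.
bb: 1b undefined. 1b->0: no, cbb/c meet in 1. 1b->1: no, acca/bbca meet in 1 with "ca" left. 1b->2: no, cbb/acab meet in 2 with "b" left. Open state 3: 1b->3.
bc: 1c undefined. 1c->0: no, bcb/c meet in 1. 1c->1: no, acca/aca meet in 2. 1c->2: no, bcb/acab meet in 2 with "b" left. 1c->3: ok.
baa: 2a undefined. 2a->0: ok.
bab: 2b undefined. 2b->0: no, abaa/acab meet in 0. 2b->1: no, babb/bc meet in 3. 2b->2: no, babb/acab meet in 2. 2b->3: ok.
bbc: 3c undefined. 3c->0: no, abaa/bbca meet in 0. 3c->1: ok.
bcb: 3b undefined. 3b->0: ok.
cac: 2c undefined. 2c->0: no, caccb/acab meet in 3. 2c->1: ok.
cba: 3a undefined. 3a->0: ok.
All examples now run through 4 states with every (state, symbol) defined. Accept strings end in {0}, Reject strings end in {1,2,3}; accept={0}.

states=4 start=0 accept={0} delta: 0a->0 0b->1 0c->1 1a->2 1b->3 1c->3 2a->0 2b->3 2c->1 3a->0 3b->0 3c->1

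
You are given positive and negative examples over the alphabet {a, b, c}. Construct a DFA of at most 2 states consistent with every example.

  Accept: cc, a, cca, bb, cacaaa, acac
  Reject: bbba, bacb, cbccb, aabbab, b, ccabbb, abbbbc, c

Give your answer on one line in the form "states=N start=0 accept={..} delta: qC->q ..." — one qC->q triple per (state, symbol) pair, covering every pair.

Grow the machine one transition at a time. Run the examples from 0; the earliest place one falls off (shortest prefix, ties alphabetical) gets sent to the lowest-numbered state that keeps every Accept/Reject pair distinguishable — a pair clashes when both reach the same state with identical unread suffix — and to a fresh state only if none does.
a: 0a undefined. 0a->0: ok.
b: 0b undefined. 0b->0: no, a/bbba meet in 0. Open state 1: 0b->1.
c: 0c undefined. 0c->0: no, cc/c meet in 0. 0c->1: ok.
ba: 1a undefined. 1a->0: no, bb/bacb meet in 1 with "b" left. 1a->1: ok.
bb: 1b undefined. 1b->0: ok.
cc: 1c undefined. 1c->0: ok.
All examples now run through 2 states with every (state, symbol) defined. Accept strings end in {0}, Reject strings end in {1}; accept={0}.

states=2 start=0 accept={0} delta: 0a->0 0b->1 0c->1 1a->1 1b->0 1c->0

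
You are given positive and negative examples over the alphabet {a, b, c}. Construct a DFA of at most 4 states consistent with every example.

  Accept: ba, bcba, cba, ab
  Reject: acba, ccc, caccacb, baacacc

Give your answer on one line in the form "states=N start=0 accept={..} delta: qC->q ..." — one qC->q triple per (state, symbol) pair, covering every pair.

states=3 start=0 accept={1} delta: 0a->1 0b->0 0c->0 1a->2 1b->1 1c->1 2a->0 2b->0 2c->2

Grow the machine one transition at a time. Run the examples from 0; the earliest place one falls off (shortest prefix, ties alphabetical) gets sent to the lowest-numbered state that keeps every Accept/Reject pair distinguishable — a pair clashes when both reach the same state with identical unread suffix — and to a fresh state only if none does.
a: 0a undefined. 0a->0: no, cba/acba meet in 0 with "cba" left. Open state 1: 0a->1.
b: 0b undefined. 0b->0: ok.
c: 0c undefined. 0c->0: ok.
ab: 1b undefined. 1b->0: no, ab/ccc meet in 0. 1b->1: ok.
ac: 1c undefined. 1c->0: no, ba/acba meet in 1. 1c->1: ok.
baa: 1a undefined. 1a->0: no, ba/baacacc meet in 1. 1a->1: no, ba/acba meet in 1. Open state 2: 1a->2.
baac: 2c undefined. 2c->0: no, ba/baacacc meet in 1. 2c->1: no, ba/caccacb meet in 1. 2c->2: ok.
baaca: 2a undefined. 2a->0: ok.
caccacb: 2b undefined. 2b->0: ok.
All examples now run through 3 states with every (state, symbol) defined. Accept strings end in {1}, Reject strings end in {0,2}; accept={1}.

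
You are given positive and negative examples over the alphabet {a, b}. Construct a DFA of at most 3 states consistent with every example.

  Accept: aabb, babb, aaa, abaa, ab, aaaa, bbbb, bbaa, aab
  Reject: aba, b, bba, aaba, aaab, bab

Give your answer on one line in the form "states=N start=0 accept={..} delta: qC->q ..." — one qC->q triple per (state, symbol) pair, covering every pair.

states=3 start=0 accept={0,1} delta: 0a->1 0b->2 1a->2 1b->1 2a->0 2b->1

State merging on the prefix tree: take the shortest (then alphabetical) example prefix whose next move is undefined and point that move at state 0, else 1, else 2, ...; a target is out if some Accept/Reject pair would then sit in one state with the same input left (inseparable). If every existing state is out, open a new one.
a: 0a undefined. 0a->0: no, ab/b meet in 0 with "b" left. Open state 1: 0a->1.
b: 0b undefined. 0b->0: no, ab/bab meet in 1 with "b" left. 0b->1: no, aab/bab meet in 1 with "ab" left. Open state 2: 0b->2.
aa: 1a undefined. 1a->0: no, ab/aaab meet in 1 with "b" left. 1a->1: no, ab/aaab meet in 1 with "b" left. 1a->2: ok.
ab: 1b undefined. 1b->0: no, abaa/b meet in 2. 1b->1: ok.
ba: 2a undefined. 2a->0: ok.
bb: 2b undefined. 2b->0: no, aabb/aba meet in 2. 2b->1: ok.
All examples now run through 3 states with every (state, symbol) defined. Accept strings end in {0,1}, Reject strings end in {2}; accept={0,1}.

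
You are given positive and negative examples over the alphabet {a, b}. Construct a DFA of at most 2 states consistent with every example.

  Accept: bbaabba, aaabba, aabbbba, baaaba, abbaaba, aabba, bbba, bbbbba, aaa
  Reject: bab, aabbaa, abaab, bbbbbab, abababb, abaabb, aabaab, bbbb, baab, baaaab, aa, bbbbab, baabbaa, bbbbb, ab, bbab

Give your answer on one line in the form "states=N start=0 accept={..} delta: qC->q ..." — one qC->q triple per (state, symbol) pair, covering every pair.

states=2 start=0 accept={1} delta: 0a->1 0b->0 1a->0 1b->0

State merging on the prefix tree: take the shortest (then alphabetical) example prefix whose next move is undefined and point that move at state 0, else 1, else 2, ...; a target is out if some Accept/Reject pair would then sit in one state with the same input left (inseparable). If every existing state is out, open a new one.
a: 0a undefined. 0a->0: no, aaa/aa meet in 0. Open state 1: 0a->1.
b: 0b undefined. 0b->0: ok.
aa: 1a undefined. 1a->0: ok.
ab: 1b undefined. 1b->0: ok.
All examples now run through 2 states with every (state, symbol) defined. Accept strings end in {1}, Reject strings end in {0}; accept={1}.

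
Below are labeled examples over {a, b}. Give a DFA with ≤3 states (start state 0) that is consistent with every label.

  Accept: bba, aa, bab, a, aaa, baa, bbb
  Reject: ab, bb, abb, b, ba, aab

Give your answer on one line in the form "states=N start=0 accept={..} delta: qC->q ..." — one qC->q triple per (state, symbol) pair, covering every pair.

states=3 start=0 accept={0} delta: 0a->0 0b->1 1a->2 1b->2 2a->0 2b->0

State merging on the prefix tree: take the shortest (then alphabetical) example prefix whose next move is undefined and point that move at state 0, else 1, else 2, ...; a target is out if some Accept/Reject pair would then sit in one state with the same input left (inseparable). If every existing state is out, open a new one.
a: 0a undefined. 0a->0: ok.
b: 0b undefined. 0b->0: no, bba/ab meet in 0. Open state 1: 0b->1.
ba: 1a undefined. 1a->0: no, aa/ba meet in 0. 1a->1: no, bab/bb meet in 1 with "b" left. Open state 2: 1a->2.
bb: 1b undefined. 1b->0: no, bba/bb meet in 0. 1b->1: no, bba/ba meet in 2. 1b->2: ok.
baa: 2a undefined. 2a->0: ok.
bab: 2b undefined. 2b->0: ok.
All examples now run through 3 states with every (state, symbol) defined. Accept strings end in {0}, Reject strings end in {1,2}; accept={0}.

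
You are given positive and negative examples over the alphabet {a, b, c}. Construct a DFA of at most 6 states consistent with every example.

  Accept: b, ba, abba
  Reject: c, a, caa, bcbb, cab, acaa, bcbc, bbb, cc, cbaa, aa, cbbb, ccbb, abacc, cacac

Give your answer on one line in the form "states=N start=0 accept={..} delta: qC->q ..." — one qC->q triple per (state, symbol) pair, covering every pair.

states=4 start=0 accept={1,3} delta: 0a->0 0b->1 0c->2 1a->1 1b->2 1c->0 2a->3 2b->0 2c->0 3a->0 3b->0 3c->0

Fold the examples into a partial DFA from state 0: repeatedly fix the first undefined (state, symbol) met by the shortest-then-alphabetical prefix, trying targets in increasing order and rejecting any under which an Accept and a Reject string meet in one state with the same remainder; add a state when all current targets are rejected. Accepting states are where Accept strings end.
a: 0a undefined. 0a->0: ok.
b: 0b undefined. 0b->0: no, b/a meet in 0. Open state 1: 0b->1.
c: 0c undefined. 0c->0: no, b/cab meet in 1. 0c->1: no, b/c meet in 1. Open state 2: 0c->2.
ba: 1a undefined. 1a->0: no, ba/a meet in 0. 1a->1: ok.
bb: 1b undefined. 1b->0: no, b/bbb meet in 1. 1b->1: no, b/bbb meet in 1. 1b->2: ok.
bc: 1c undefined. 1c->0: ok.
ca: 2a undefined. 2a->0: no, b/cab meet in 1. 2a->1: no, b/caa meet in 1. 2a->2: no, abba/c meet in 2. Open state 3: 2a->3.
cb: 2b undefined. 2b->0: ok.
cc: 2c undefined. 2c->0: ok.
caa: 3a undefined. 3a->0: ok.
cab: 3b undefined. 3b->0: ok.
cac: 3c undefined. 3c->0: ok.
All examples now run through 4 states with every (state, symbol) defined. Accept strings end in {1,3}, Reject strings end in {0,2}; accept={1,3}.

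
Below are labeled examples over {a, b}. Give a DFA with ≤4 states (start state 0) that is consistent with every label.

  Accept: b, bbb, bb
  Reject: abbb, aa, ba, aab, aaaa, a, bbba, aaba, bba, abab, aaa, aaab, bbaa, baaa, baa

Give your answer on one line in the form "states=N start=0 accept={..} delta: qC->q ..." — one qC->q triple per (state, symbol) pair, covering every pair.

Grow the machine one transition at a time. Run the examples from 0; the earliest place one falls off (shortest prefix, ties alphabetical) gets sent to the lowest-numbered state that keeps every Accept/Reject pair distinguishable — a pair clashes when both reach the same state with identical unread suffix — and to a fresh state only if none does.
a: 0a undefined. 0a->0: no, b/aab meet in 0 with "b" left. Open state 1: 0a->1.
b: 0b undefined. 0b->0: ok.
aa: 1a undefined. 1a->0: no, b/aa meet in 0. 1a->1: ok.
ab: 1b undefined. 1b->0: no, b/abbb meet in 0. 1b->1: ok.
All examples now run through 2 states with every (state, symbol) defined. Accept strings end in {0}, Reject strings end in {1}; accept={0}.

states=2 start=0 accept={0} delta: 0a->1 0b->0 1a->1 1b->1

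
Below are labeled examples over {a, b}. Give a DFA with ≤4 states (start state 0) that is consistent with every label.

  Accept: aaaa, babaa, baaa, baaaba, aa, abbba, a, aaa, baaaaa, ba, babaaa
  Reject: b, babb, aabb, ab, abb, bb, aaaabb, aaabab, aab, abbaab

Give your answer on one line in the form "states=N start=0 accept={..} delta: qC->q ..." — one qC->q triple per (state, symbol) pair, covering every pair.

State merging on the prefix tree: take the shortest (then alphabetical) example prefix whose next move is undefined and point that move at state 0, else 1, else 2, ...; a target is out if some Accept/Reject pair would then sit in one state with the same input left (inseparable). If every existing state is out, open a new one.
a: 0a undefined. 0a->0: ok.
b: 0b undefined. 0b->0: no, aaaa/b meet in 0. Open state 1: 0b->1.
ba: 1a undefined. 1a->0: ok.
bb: 1b undefined. 1b->0: no, aaaa/babb meet in 0. 1b->1: ok.
All examples now run through 2 states with every (state, symbol) defined. Accept strings end in {0}, Reject strings end in {1}; accept={0}.

states=2 start=0 accept={0} delta: 0a->0 0b->1 1a->0 1b->1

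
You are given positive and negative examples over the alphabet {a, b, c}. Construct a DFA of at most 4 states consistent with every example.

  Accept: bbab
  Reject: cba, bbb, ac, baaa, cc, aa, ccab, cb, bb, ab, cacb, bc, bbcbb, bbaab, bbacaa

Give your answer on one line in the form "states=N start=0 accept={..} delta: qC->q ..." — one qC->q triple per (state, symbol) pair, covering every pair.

states=4 start=0 accept={3} delta: 0a->0 0b->1 0c->0 1a->0 1b->2 1c->0 2a->3 2b->0 2c->0 3a->0 3b->3 3c->0

Grow the machine one transition at a time. Run the examples from 0; the earliest place one falls off (shortest prefix, ties alphabetical) gets sent to the lowest-numbered state that keeps every Accept/Reject pair distinguishable — a pair clashes when both reach the same state with identical unread suffix — and to a fresh state only if none does.
a: 0a undefined. 0a->0: ok.
b: 0b undefined. 0b->0: no, bbab/bbb meet in 0. Open state 1: 0b->1.
c: 0c undefined. 0c->0: ok.
ba: 1a undefined. 1a->0: ok.
bb: 1b undefined. 1b->0: no, bbab/bbb meet in 1. 1b->1: no, bbab/bbb meet in 1. Open state 2: 1b->2.
bc: 1c undefined. 1c->0: ok.
bba: 2a undefined. 2a->0: no, bbab/ccab meet in 1. 2a->1: no, bbab/bb meet in 2. 2a->2: no, bbab/bbb meet in 2 with "b" left. Open state 3: 2a->3.
bbb: 2b undefined. 2b->0: ok.
bbc: 2c undefined. 2c->0: ok.
bbaa: 3a undefined. 3a->0: ok.
bbab: 3b undefined. 3b->0: no, bbab/cba meet in 0. 3b->1: no, bbab/ccab meet in 1. 3b->2: no, bbab/bb meet in 2. 3b->3: ok.
bbac: 3c undefined. 3c->0: ok.
All examples now run through 4 states with every (state, symbol) defined. Accept strings end in {3}, Reject strings end in {0,1,2}; accept={3}.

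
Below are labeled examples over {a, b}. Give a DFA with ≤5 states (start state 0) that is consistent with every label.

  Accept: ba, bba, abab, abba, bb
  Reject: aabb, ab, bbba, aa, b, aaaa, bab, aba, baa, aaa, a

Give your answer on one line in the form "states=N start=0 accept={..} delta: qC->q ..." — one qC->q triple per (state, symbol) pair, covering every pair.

states=5 start=0 accept={0,4} delta: 0a->1 0b->2 1a->1 1b->3 2a->0 2b->4 3a->2 3b->2 4a->0 4b->0

State merging on the prefix tree: take the shortest (then alphabetical) example prefix whose next move is undefined and point that move at state 0, else 1, else 2, ...; a target is out if some Accept/Reject pair would then sit in one state with the same input left (inseparable). If every existing state is out, open a new one.
a: 0a undefined. 0a->0: no, ba/aba meet in 0 with "ba" left. Open state 1: 0a->1.
b: 0b undefined. 0b->0: no, ba/bbba meet in 1. 0b->1: no, ba/aa meet in 1 with "a" left. Open state 2: 0b->2.
aa: 1a undefined. 1a->0: no, bb/aabb meet in 2 with "b" left. 1a->1: ok.
ab: 1b undefined. 1b->0: no, abab/ab meet in 0. 1b->1: no, abab/aabb meet in 1. 1b->2: no, ba/aba meet in 2 with "a" left. Open state 3: 1b->3.
ba: 2a undefined. 2a->0: ok.
bb: 2b undefined. 2b->0: no, ba/bbba meet in 0. 2b->1: no, bba/aa meet in 1. 2b->2: no, ba/bbba meet in 0. 2b->3: no, bba/aba meet in 3 with "a" left. Open state 4: 2b->4.
aba: 3a undefined. 3a->0: no, ba/aba meet in 0. 3a->1: no, abab/ab meet in 3. 3a->2: ok.
abb: 3b undefined. 3b->0: no, ba/aabb meet in 0. 3b->1: no, abba/aabb meet in 1. 3b->2: ok.
bba: 4a undefined. 4a->0: ok.
bbb: 4b undefined. 4b->0: ok.
All examples now run through 5 states with every (state, symbol) defined. Accept strings end in {0,4}, Reject strings end in {1,2,3}; accept={0,4}.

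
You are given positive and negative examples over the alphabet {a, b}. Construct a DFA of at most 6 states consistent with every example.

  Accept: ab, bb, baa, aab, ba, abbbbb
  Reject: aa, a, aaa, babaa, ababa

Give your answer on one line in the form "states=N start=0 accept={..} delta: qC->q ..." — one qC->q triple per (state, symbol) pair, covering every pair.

State merging on the prefix tree: take the shortest (then alphabetical) example prefix whose next move is undefined and point that move at state 0, else 1, else 2, ...; a target is out if some Accept/Reject pair would then sit in one state with the same input left (inseparable). If every existing state is out, open a new one.
a: 0a undefined. 0a->0: ok.
b: 0b undefined. 0b->0: no, ab/aa meet in 0. Open state 1: 0b->1.
ba: 1a undefined. 1a->0: no, baa/aa meet in 0. 1a->1: ok.
bb: 1b undefined. 1b->0: no, bb/aa meet in 0. 1b->1: no, ab/babaa meet in 1. Open state 2: 1b->2.
abbb: 2b undefined. 2b->0: ok.
baba: 2a undefined. 2a->0: ok.
All examples now run through 3 states with every (state, symbol) defined. Accept strings end in {1,2}, Reject strings end in {0}; accept={1,2}.

states=3 start=0 accept={1,2} delta: 0a->0 0b->1 1a->1 1b->2 2a->0 2b->0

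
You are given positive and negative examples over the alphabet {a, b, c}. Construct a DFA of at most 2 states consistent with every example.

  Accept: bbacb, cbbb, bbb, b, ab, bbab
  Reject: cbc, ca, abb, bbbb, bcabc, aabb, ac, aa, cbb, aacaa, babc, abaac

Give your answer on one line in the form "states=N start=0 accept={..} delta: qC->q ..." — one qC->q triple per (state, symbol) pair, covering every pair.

states=2 start=0 accept={1} delta: 0a->0 0b->1 0c->0 1a->0 1b->0 1c->0

Grow the machine one transition at a time. Run the examples from 0; the earliest place one falls off (shortest prefix, ties alphabetical) gets sent to the lowest-numbered state that keeps every Accept/Reject pair distinguishable — a pair clashes when both reach the same state with identical unread suffix — and to a fresh state only if none does.
a: 0a undefined. 0a->0: ok.
b: 0b undefined. 0b->0: no, bbb/abb meet in 0. Open state 1: 0b->1.
c: 0c undefined. 0c->0: ok.
ba: 1a undefined. 1a->0: ok.
bb: 1b undefined. 1b->0: ok.
bc: 1c undefined. 1c->0: ok.
All examples now run through 2 states with every (state, symbol) defined. Accept strings end in {1}, Reject strings end in {0}; accept={1}.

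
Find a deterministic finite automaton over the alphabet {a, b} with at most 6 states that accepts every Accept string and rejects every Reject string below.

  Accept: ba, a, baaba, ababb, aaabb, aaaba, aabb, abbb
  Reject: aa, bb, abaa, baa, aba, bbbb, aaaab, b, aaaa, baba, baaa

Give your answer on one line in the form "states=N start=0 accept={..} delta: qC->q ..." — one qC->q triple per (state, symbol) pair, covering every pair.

Fold the examples into a partial DFA from state 0: repeatedly fix the first undefined (state, symbol) met by the shortest-then-alphabetical prefix, trying targets in increasing order and rejecting any under which an Accept and a Reject string meet in one state with the same remainder; add a state when all current targets are rejected. Accepting states are where Accept strings end.
a: 0a undefined. 0a->0: no, ba/aba meet in 0 with "ba" left. Open state 1: 0a->1.
b: 0b undefined. 0b->0: ok.
aa: 1a undefined. 1a->0: no, ba/baaa meet in 1. 1a->1: no, ba/aa meet in 1. Open state 2: 1a->2.
ab: 1b undefined. 1b->0: no, ba/aba meet in 1. 1b->1: ok.
aaa: 2a undefined. 2a->0: no, ba/aaaab meet in 1. 2a->1: no, ba/abaa meet in 1. 2a->2: ok.
aab: 2b undefined. 2b->0: no, ababb/bb meet in 0. 2b->1: no, ba/aaaab meet in 1. 2b->2: no, baaba/aa meet in 2. Open state 3: 2b->3.
aabb: 3b undefined. 3b->0: no, ababb/bb meet in 0. 3b->1: ok.
aaaba: 3a undefined. 3a->0: no, baaba/bb meet in 0. 3a->1: ok.
All examples now run through 4 states with every (state, symbol) defined. Accept strings end in {1}, Reject strings end in {0,2,3}; accept={1}.

states=4 start=0 accept={1} delta: 0a->1 0b->0 1a->2 1b->1 2a->2 2b->3 3a->1 3b->1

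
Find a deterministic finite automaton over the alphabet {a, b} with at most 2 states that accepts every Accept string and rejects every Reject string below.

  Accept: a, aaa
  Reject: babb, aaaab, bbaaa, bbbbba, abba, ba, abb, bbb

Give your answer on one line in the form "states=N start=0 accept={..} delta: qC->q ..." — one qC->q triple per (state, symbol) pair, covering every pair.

State merging on the prefix tree: take the shortest (then alphabetical) example prefix whose next move is undefined and point that move at state 0, else 1, else 2, ...; a target is out if some Accept/Reject pair would then sit in one state with the same input left (inseparable). If every existing state is out, open a new one.
a: 0a undefined. 0a->0: ok.
b: 0b undefined. 0b->0: no, a/babb meet in 0. Open state 1: 0b->1.
ba: 1a undefined. 1a->0: no, a/ba meet in 0. 1a->1: ok.
bb: 1b undefined. 1b->0: no, a/bbaaa meet in 0. 1b->1: ok.
All examples now run through 2 states with every (state, symbol) defined. Accept strings end in {0}, Reject strings end in {1}; accept={0}.

states=2 start=0 accept={0} delta: 0a->0 0b->1 1a->1 1b->1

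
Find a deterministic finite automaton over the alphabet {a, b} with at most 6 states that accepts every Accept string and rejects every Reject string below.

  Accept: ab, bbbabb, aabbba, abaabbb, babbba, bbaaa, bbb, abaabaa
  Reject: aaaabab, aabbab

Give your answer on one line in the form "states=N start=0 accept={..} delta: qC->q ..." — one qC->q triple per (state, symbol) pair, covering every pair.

states=4 start=0 accept={0,1,3} delta: 0a->0 0b->1 1a->1 1b->2 2a->1 2b->3 3a->1 3b->0

Grow the machine one transition at a time. Run the examples from 0; the earliest place one falls off (shortest prefix, ties alphabetical) gets sent to the lowest-numbered state that keeps every Accept/Reject pair distinguishable — a pair clashes when both reach the same state with identical unread suffix — and to a fresh state only if none does.
a: 0a undefined. 0a->0: ok.
b: 0b undefined. 0b->0: no, ab/aaaabab meet in 0. Open state 1: 0b->1.
ba: 1a undefined. 1a->0: no, ab/aaaabab meet in 1. 1a->1: ok.
bb: 1b undefined. 1b->0: no, ab/aabbab meet in 1. 1b->1: no, ab/aaaabab meet in 1. Open state 2: 1b->2.
bba: 2a undefined. 2a->0: no, ab/aabbab meet in 1. 2a->1: ok.
bbb: 2b undefined. 2b->0: no, bbbabb/aaaabab meet in 2. 2b->1: no, abaabbb/aaaabab meet in 2. 2b->2: no, bbbabb/aaaabab meet in 2. Open state 3: 2b->3.
bbba: 3a undefined. 3a->0: no, bbbabb/aaaabab meet in 2. 3a->1: ok.
babbb: 3b undefined. 3b->0: ok.
All examples now run through 4 states with every (state, symbol) defined. Accept strings end in {0,1,3}, Reject strings end in {2}; accept={0,1,3}.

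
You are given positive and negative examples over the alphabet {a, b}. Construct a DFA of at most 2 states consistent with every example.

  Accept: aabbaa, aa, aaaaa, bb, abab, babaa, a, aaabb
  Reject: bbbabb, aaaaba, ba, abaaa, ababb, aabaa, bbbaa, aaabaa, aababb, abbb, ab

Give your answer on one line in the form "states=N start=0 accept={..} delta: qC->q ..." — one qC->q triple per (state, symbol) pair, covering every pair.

states=2 start=0 accept={0} delta: 0a->0 0b->1 1a->1 1b->0

Fold the examples into a partial DFA from state 0: repeatedly fix the first undefined (state, symbol) met by the shortest-then-alphabetical prefix, trying targets in increasing order and rejecting any under which an Accept and a Reject string meet in one state with the same remainder; add a state when all current targets are rejected. Accepting states are where Accept strings end.
a: 0a undefined. 0a->0: ok.
b: 0b undefined. 0b->0: no, aabbaa/bbbabb meet in 0. Open state 1: 0b->1.
ba: 1a undefined. 1a->0: no, aa/aaaaba meet in 0. 1a->1: ok.
bb: 1b undefined. 1b->0: ok.
All examples now run through 2 states with every (state, symbol) defined. Accept strings end in {0}, Reject strings end in {1}; accept={0}.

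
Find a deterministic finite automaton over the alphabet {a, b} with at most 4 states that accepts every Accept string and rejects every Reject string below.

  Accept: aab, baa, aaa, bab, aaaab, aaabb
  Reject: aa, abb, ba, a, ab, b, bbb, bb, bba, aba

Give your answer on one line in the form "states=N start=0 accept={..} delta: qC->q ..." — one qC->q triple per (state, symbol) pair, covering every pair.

State merging on the prefix tree: take the shortest (then alphabetical) example prefix whose next move is undefined and point that move at state 0, else 1, else 2, ...; a target is out if some Accept/Reject pair would then sit in one state with the same input left (inseparable). If every existing state is out, open a new one.
a: 0a undefined. 0a->0: no, aab/ab meet in 0 with "b" left. Open state 1: 0a->1.
b: 0b undefined. 0b->0: no, baa/aa meet in 1 with "a" left. 0b->1: ok.
aa: 1a undefined. 1a->0: no, aab/a meet in 1. 1a->1: no, aab/ab meet in 1 with "b" left. Open state 2: 1a->2.
ab: 1b undefined. 1b->0: ok.
aaa: 2a undefined. 2a->0: no, baa/ab meet in 0. 2a->1: no, baa/abb meet in 1. 2a->2: no, baa/aa meet in 2. Open state 3: 2a->3.
aab: 2b undefined. 2b->0: no, aab/ab meet in 0. 2b->1: no, aab/abb meet in 1. 2b->2: no, aab/aa meet in 2. 2b->3: ok.
aaaa: 3a undefined. 3a->0: no, aaaab/abb meet in 1. 3a->1: no, aaaab/ab meet in 0. 3a->2: ok.
aaab: 3b undefined. 3b->0: no, aaabb/abb meet in 1. 3b->1: no, aaabb/ab meet in 0. 3b->2: ok.
All examples now run through 4 states with every (state, symbol) defined. Accept strings end in {3}, Reject strings end in {0,1,2}; accept={3}.

states=4 start=0 accept={3} delta: 0a->1 0b->1 1a->2 1b->0 2a->3 2b->3 3a->2 3b->2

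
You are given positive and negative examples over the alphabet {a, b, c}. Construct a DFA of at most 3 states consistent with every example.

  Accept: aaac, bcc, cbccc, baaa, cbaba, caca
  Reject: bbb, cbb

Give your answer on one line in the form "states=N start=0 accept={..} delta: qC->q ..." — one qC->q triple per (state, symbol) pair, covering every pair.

states=2 start=0 accept={0} delta: 0a->0 0b->1 0c->0 1a->0 1b->1 1c->0

Fold the examples into a partial DFA from state 0: repeatedly fix the first undefined (state, symbol) met by the shortest-then-alphabetical prefix, trying targets in increasing order and rejecting any under which an Accept and a Reject string meet in one state with the same remainder; add a state when all current targets are rejected. Accepting states are where Accept strings end.
a: 0a undefined. 0a->0: ok.
b: 0b undefined. 0b->0: no, baaa/bbb meet in 0. Open state 1: 0b->1.
c: 0c undefined. 0c->0: ok.
ba: 1a undefined. 1a->0: ok.
bb: 1b undefined. 1b->0: no, aaac/cbb meet in 0. 1b->1: ok.
bc: 1c undefined. 1c->0: ok.
All examples now run through 2 states with every (state, symbol) defined. Accept strings end in {0}, Reject strings end in {1}; accept={0}.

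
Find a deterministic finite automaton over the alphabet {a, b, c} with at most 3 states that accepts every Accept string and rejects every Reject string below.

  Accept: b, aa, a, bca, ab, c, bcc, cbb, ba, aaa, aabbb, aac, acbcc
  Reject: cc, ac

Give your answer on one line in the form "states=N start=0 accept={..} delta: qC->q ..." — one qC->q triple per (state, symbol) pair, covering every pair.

states=3 start=0 accept={0,1} delta: 0a->1 0b->1 0c->1 1a->0 1b->0 1c->2 2a->0 2b->1 2c->0

State merging on the prefix tree: take the shortest (then alphabetical) example prefix whose next move is undefined and point that move at state 0, else 1, else 2, ...; a target is out if some Accept/Reject pair would then sit in one state with the same input left (inseparable). If every existing state is out, open a new one.
a: 0a undefined. 0a->0: no, c/ac meet in 0 with "c" left. Open state 1: 0a->1.
b: 0b undefined. 0b->0: no, bcc/cc meet in 0 with "cc" left. 0b->1: ok.
c: 0c undefined. 0c->0: no, c/cc meet in 0. 0c->1: ok.
aa: 1a undefined. 1a->0: ok.
ab: 1b undefined. 1b->0: ok.
ac: 1c undefined. 1c->0: no, aa/cc meet in 0. 1c->1: no, b/cc meet in 1. Open state 2: 1c->2.
acb: 2b undefined. 2b->0: no, acbcc/cc meet in 2. 2b->1: ok.
bca: 2a undefined. 2a->0: ok.
bcc: 2c undefined. 2c->0: ok.
All examples now run through 3 states with every (state, symbol) defined. Accept strings end in {0,1}, Reject strings end in {2}; accept={0,1}.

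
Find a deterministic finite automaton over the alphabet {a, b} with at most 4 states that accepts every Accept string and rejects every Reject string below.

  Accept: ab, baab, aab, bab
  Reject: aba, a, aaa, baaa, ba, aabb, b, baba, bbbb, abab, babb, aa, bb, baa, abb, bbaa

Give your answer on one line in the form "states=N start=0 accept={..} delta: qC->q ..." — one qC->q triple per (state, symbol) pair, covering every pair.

State merging on the prefix tree: take the shortest (then alphabetical) example prefix whose next move is undefined and point that move at state 0, else 1, else 2, ...; a target is out if some Accept/Reject pair would then sit in one state with the same input left (inseparable). If every existing state is out, open a new one.
a: 0a undefined. 0a->0: no, ab/b meet in 0 with "b" left. Open state 1: 0a->1.
b: 0b undefined. 0b->0: ok.
aa: 1a undefined. 1a->0: no, baab/aabb meet in 0. 1a->1: ok.
ab: 1b undefined. 1b->0: no, ab/aabb meet in 0. 1b->1: no, ab/aba meet in 1. Open state 2: 1b->2.
aba: 2a undefined. 2a->0: ok.
abb: 2b undefined. 2b->0: ok.
All examples now run through 3 states with every (state, symbol) defined. Accept strings end in {2}, Reject strings end in {0,1}; accept={2}.

states=3 start=0 accept={2} delta: 0a->1 0b->0 1a->1 1b->2 2a->0 2b->0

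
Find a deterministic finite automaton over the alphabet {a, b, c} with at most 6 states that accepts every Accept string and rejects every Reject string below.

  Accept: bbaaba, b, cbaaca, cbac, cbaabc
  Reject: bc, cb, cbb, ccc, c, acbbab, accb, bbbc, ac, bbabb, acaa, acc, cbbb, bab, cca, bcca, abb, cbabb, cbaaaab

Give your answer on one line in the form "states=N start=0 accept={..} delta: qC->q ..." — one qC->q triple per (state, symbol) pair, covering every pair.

Fold the examples into a partial DFA from state 0: repeatedly fix the first undefined (state, symbol) met by the shortest-then-alphabetical prefix, trying targets in increasing order and rejecting any under which an Accept and a Reject string meet in one state with the same remainder; add a state when all current targets are rejected. Accepting states are where Accept strings end.
a: 0a undefined. 0a->0: ok.
b: 0b undefined. 0b->0: no, bbaaba/bbabb meet in 0. Open state 1: 0b->1.
c: 0c undefined. 0c->0: no, b/cb meet in 1. 0c->1: no, b/c meet in 1. Open state 2: 0c->2.
ba: 1a undefined. 1a->0: no, b/bab meet in 1. 1a->1: ok.
bb: 1b undefined. 1b->0: ok.
bc: 1c undefined. 1c->0: ok.
cb: 2b undefined. 2b->0: no, bbaaba/cbb meet in 1. 2b->1: no, bbaaba/cb meet in 1. 2b->2: ok.
cc: 2c undefined. 2c->0: no, bbaaba/accb meet in 1. 2c->1: no, bbaaba/acc meet in 1. 2c->2: ok.
aca: 2a undefined. 2a->0: no, bbaaba/acbbab meet in 1. 2a->1: no, bbaaba/acaa meet in 1. 2a->2: no, cbaaca/cb meet in 2. Open state 3: 2a->3.
acaa: 3a undefined. 3a->0: no, bbaaba/cbaaaab meet in 1. 3a->1: no, bbaaba/acaa meet in 1. 3a->2: no, cbaaca/cca meet in 3. 3a->3: ok.
cbab: 3b undefined. 3b->0: no, bbaaba/cbabb meet in 1. 3b->1: no, bbaaba/acbbab meet in 1. 3b->2: no, cbaabc/cb meet in 2. 3b->3: ok.
cbac: 3c undefined. 3c->0: no, cbaaca/bc meet in 0. 3c->1: ok.
All examples now run through 4 states with every (state, symbol) defined. Accept strings end in {1}, Reject strings end in {0,2,3}; accept={1}.

states=4 start=0 accept={1} delta: 0a->0 0b->1 0c->2 1a->1 1b->0 1c->0 2a->3 2b->2 2c->2 3a->3 3b->3 3c->1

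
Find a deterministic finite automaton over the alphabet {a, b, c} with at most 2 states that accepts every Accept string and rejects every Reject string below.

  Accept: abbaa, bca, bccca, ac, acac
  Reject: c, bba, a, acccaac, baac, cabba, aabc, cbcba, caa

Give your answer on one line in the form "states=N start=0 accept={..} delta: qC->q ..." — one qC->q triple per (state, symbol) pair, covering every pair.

Grow the machine one transition at a time. Run the examples from 0; the earliest place one falls off (shortest prefix, ties alphabetical) gets sent to the lowest-numbered state that keeps every Accept/Reject pair distinguishable — a pair clashes when both reach the same state with identical unread suffix — and to a fresh state only if none does.
a: 0a undefined. 0a->0: no, ac/c meet in 0 with "c" left. Open state 1: 0a->1.
b: 0b undefined. 0b->0: ok.
c: 0c undefined. 0c->0: no, bca/bba meet in 1. 0c->1: ok.
aa: 1a undefined. 1a->0: ok.
ab: 1b undefined. 1b->0: ok.
ac: 1c undefined. 1c->0: ok.
All examples now run through 2 states with every (state, symbol) defined. Accept strings end in {0}, Reject strings end in {1}; accept={0}.

states=2 start=0 accept={0} delta: 0a->1 0b->0 0c->1 1a->0 1b->0 1c->0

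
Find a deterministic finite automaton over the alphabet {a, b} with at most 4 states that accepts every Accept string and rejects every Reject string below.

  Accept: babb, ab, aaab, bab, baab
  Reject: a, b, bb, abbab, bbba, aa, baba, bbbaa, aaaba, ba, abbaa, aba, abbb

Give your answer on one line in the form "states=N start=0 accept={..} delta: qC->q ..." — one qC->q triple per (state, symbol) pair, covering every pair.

states=4 start=0 accept={2,3} delta: 0a->1 0b->0 1a->1 1b->2 2a->0 2b->3 3a->0 3b->0

Grow the machine one transition at a time. Run the examples from 0; the earliest place one falls off (shortest prefix, ties alphabetical) gets sent to the lowest-numbered state that keeps every Accept/Reject pair distinguishable — a pair clashes when both reach the same state with identical unread suffix — and to a fresh state only if none does.
a: 0a undefined. 0a->0: no, ab/b meet in 0 with "b" left. Open state 1: 0a->1.
b: 0b undefined. 0b->0: ok.
aa: 1a undefined. 1a->0: no, baab/b meet in 0. 1a->1: ok.
ab: 1b undefined. 1b->0: no, babb/b meet in 0. 1b->1: no, babb/a meet in 1. Open state 2: 1b->2.
aba: 2a undefined. 2a->0: ok.
abb: 2b undefined. 2b->0: no, babb/b meet in 0. 2b->1: no, babb/a meet in 1. 2b->2: no, babb/abbb meet in 2. Open state 3: 2b->3.
abba: 3a undefined. 3a->0: ok.
abbb: 3b undefined. 3b->0: ok.
All examples now run through 4 states with every (state, symbol) defined. Accept strings end in {2,3}, Reject strings end in {0,1}; accept={2,3}.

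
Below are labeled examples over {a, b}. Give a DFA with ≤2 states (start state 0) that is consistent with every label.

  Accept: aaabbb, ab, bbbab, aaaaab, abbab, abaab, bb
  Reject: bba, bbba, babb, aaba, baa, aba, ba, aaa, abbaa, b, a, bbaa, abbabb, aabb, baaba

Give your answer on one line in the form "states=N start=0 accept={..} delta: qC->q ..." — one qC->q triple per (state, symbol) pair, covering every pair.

states=2 start=0 accept={0} delta: 0a->1 0b->1 1a->1 1b->0

Fold the examples into a partial DFA from state 0: repeatedly fix the first undefined (state, symbol) met by the shortest-then-alphabetical prefix, trying targets in increasing order and rejecting any under which an Accept and a Reject string meet in one state with the same remainder; add a state when all current targets are rejected. Accepting states are where Accept strings end.
a: 0a undefined. 0a->0: no, ab/b meet in 0 with "b" left. Open state 1: 0a->1.
b: 0b undefined. 0b->0: no, bb/b meet in 0. 0b->1: ok.
aa: 1a undefined. 1a->0: no, ab/babb meet in 1 with "b" left. 1a->1: ok.
ab: 1b undefined. 1b->0: ok.
All examples now run through 2 states with every (state, symbol) defined. Accept strings end in {0}, Reject strings end in {1}; accept={0}.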